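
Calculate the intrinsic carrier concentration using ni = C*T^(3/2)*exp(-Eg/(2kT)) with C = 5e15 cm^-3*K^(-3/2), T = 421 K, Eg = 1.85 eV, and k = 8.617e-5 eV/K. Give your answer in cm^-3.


Step 1: Compute kT = 8.617e-5 * 421 = 0.03627757 eV
Step 2: Exponent = -Eg/(2kT) = -1.85/(2*0.03627757) = -25.49785
Step 3: T^(3/2) = 421^1.5 = 8638.20
Step 4: ni = 5e15 * 8638.20 * exp(-25.49785) = 3.65e+08 cm^-3

3.65e+08


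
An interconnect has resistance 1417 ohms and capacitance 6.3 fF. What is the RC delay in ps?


Step 1: tau = R * C
Step 2: tau = 1417 * 6.3 fF = 1417 * 6.3e-15 F
Step 3: tau = 8.9271e-12 s = 8.9271 ps

8.9271


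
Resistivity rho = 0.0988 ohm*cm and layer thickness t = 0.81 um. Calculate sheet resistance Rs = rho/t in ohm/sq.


Step 1: Convert thickness to cm: t = 0.81 um = 8.1000e-05 cm
Step 2: Rs = rho / t = 0.0988 / 8.1000e-05
Step 3: Rs = 1219.8 ohm/sq

1219.8


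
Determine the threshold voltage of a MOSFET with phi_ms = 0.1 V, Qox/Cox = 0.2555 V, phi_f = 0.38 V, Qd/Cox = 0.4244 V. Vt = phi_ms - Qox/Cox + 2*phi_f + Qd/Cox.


Step 1: Vt = phi_ms - Qox/Cox + 2*phi_f + Qd/Cox
Step 2: Vt = 0.1 - 0.2555 + 2*0.38 + 0.4244
Step 3: Vt = 0.1 - 0.2555 + 0.76 + 0.4244
Step 4: Vt = 1.0289 V

1.0289


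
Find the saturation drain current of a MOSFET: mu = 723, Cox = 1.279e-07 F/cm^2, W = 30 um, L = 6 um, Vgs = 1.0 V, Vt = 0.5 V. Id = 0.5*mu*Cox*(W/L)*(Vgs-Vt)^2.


Step 1: Overdrive voltage Vov = Vgs - Vt = 1.0 - 0.5 = 0.5 V
Step 2: W/L = 30/6 = 5
Step 3: Id = 0.5 * 723 * 1.279e-07 * 5 * 0.5^2
Step 4: Id = 5.78e-05 A

5.78e-05


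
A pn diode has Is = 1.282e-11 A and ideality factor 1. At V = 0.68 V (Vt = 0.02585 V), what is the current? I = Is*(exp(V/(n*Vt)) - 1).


Step 1: V/(n*Vt) = 0.68/(1*0.02585) = 26.3056
Step 2: exp(26.3056) = 2.6569e+11
Step 3: I = 1.282e-11 * (2.6569e+11 - 1) = 3.41e+00 A

3.41e+00


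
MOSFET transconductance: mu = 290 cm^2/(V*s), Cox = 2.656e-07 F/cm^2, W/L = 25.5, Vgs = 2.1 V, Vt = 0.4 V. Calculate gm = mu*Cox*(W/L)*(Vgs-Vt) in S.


Step 1: Vov = Vgs - Vt = 2.1 - 0.4 = 1.7 V
Step 2: gm = mu * Cox * (W/L) * Vov
Step 3: gm = 290 * 2.656e-07 * 25.5 * 1.7 = 3.34e-03 S

3.34e-03


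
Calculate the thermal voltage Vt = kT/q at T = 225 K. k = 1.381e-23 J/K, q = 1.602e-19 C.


Step 1: kT = 1.381e-23 * 225 = 3.10725e-21 J
Step 2: Vt = kT/q = 3.10725e-21 / 1.602e-19
Step 3: Vt = 0.0194 V

0.0194


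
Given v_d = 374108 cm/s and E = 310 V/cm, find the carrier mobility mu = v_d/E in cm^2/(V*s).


Step 1: mu = v_d / E
Step 2: mu = 374108 / 310
Step 3: mu = 1206.8 cm^2/(V*s)

1206.8


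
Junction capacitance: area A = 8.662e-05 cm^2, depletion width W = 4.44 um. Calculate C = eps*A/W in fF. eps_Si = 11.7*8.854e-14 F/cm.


Step 1: eps_Si = 11.7 * 8.854e-14 = 1.035918e-12 F/cm
Step 2: W in cm = 4.44 * 1e-4 = 4.44e-04 cm
Step 3: C = 1.035918e-12 * 8.662e-05 / 4.44e-04 = 2.020973e-13 F
Step 4: C = 202.1 fF

202.1


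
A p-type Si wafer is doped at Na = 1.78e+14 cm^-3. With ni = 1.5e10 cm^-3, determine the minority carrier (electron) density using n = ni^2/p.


Step 1: Majority hole concentration p ≈ Na = 1.78e+14 cm^-3
Step 2: n = ni^2 / Na = (1.5e10)^2 / 1.78e+14
Step 3: n = 1.26e+06 cm^-3

1.26e+06


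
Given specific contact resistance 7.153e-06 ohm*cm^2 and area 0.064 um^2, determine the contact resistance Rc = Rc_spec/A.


Step 1: Convert area to cm^2: 0.064 um^2 = 6.4000e-10 cm^2
Step 2: Rc = Rc_spec / A = 7.153e-06 / 6.4000e-10
Step 3: Rc = 1.12e+04 ohms

1.12e+04


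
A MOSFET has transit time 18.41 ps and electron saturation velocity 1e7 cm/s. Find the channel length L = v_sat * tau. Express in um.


Step 1: tau in seconds = 18.41 ps * 1e-12 = 1.8410e-11 s
Step 2: L = v_sat * tau = 1e7 * 1.8410e-11 = 1.8410e-04 cm
Step 3: L in um = 1.8410e-04 * 1e4 = 1.841 um

1.841


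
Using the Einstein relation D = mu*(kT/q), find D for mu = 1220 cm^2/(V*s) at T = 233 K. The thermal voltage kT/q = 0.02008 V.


Step 1: D = mu * (kT/q)
Step 2: D = 1220 * 0.02008
Step 3: D = 24.5 cm^2/s

24.5


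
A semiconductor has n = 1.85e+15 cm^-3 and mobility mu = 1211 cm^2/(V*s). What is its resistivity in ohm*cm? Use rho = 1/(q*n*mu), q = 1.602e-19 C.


Step 1: sigma = q * n * mu = 1.602e-19 * 1.85e+15 * 1211 = 3.58904e-01 S/cm
Step 2: rho = 1 / sigma = 1 / 3.58904e-01 = 2.786 ohm*cm

2.786


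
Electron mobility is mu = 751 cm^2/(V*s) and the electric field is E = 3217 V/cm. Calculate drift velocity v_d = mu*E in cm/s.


Step 1: v_d = mu * E
Step 2: v_d = 751 * 3217 = 2415967
Step 3: v_d = 2.42e+06 cm/s

2.42e+06


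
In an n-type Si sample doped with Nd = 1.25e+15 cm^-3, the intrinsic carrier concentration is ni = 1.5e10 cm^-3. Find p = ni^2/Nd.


Step 1: Since Nd >> ni, n ≈ Nd = 1.25e+15 cm^-3
Step 2: p = ni^2 / n = (1.5e10)^2 / 1.25e+15
Step 3: p = 2.25e20 / 1.25e+15 = 1.80e+05 cm^-3

1.80e+05


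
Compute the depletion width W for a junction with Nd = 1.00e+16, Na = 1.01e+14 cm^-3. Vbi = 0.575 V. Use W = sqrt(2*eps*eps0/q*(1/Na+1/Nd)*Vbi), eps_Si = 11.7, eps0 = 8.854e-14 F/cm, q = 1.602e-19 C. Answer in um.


Step 1: 1/Na + 1/Nd = 1/1.01e+14 + 1/1.00e+16 = 1.00010e-14
Step 2: 2*eps*eps0/q = 2*11.7*8.854e-14/1.602e-19 = 1.293281e+07
Step 3: W^2 = 1.293281e+07 * 1.00010e-14 * 0.575 = 7.43711e-08
Step 4: W = sqrt(7.43711e-08) = 2.727e-04 cm = 2.727 um

2.727


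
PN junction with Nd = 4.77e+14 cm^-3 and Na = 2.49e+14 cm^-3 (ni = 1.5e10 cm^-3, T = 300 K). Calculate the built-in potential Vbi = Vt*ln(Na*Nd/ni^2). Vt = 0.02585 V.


Step 1: Compute Na*Nd/ni^2 = 2.49e+14 * 4.77e+14 / (1.5e10)^2 = 5.2788e+08
Step 2: ln(5.2788e+08) = 20.0844
Step 3: Vbi = 0.02585 * 20.0844 = 0.519 V

0.519


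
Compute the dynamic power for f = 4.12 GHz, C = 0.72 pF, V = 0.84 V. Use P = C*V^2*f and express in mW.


Step 1: V^2 = 0.84^2 = 0.7056 V^2
Step 2: P = C*V^2*f = 0.72e-12 F * 0.7056 * 4.12e9 Hz
Step 3: P = 2.09309184e-03 W
Step 4: P = 2.093 mW

2.093


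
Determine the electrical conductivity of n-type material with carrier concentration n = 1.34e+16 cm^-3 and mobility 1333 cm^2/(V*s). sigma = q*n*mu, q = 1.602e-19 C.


Step 1: sigma = q * n * mu
Step 2: sigma = 1.602e-19 * 1.34e+16 * 1333
Step 3: sigma = 2.862e+00 S/cm

2.862e+00


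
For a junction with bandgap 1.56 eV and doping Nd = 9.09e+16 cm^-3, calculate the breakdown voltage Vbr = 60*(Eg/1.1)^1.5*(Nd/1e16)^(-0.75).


Step 1: Eg/1.1 = 1.56/1.1 = 1.418182
Step 2: (Eg/1.1)^1.5 = 1.418182^1.5 = 1.688877
Step 3: (Nd/1e16)^(-0.75) = (9.09)^(-0.75) = 0.191019
Step 4: Vbr = 60 * 1.688877 * 0.191019 = 19.4 V

19.4


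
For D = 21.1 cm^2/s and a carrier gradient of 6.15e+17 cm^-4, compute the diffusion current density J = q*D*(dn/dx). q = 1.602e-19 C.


Step 1: J = q * D * (dn/dx)
Step 2: J = 1.602e-19 * 21.1 * 6.15e+17
Step 3: J = 2.08e+00 A/cm^2

2.08e+00


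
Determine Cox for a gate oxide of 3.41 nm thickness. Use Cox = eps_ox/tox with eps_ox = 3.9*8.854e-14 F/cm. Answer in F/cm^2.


Step 1: eps_ox = 3.9 * 8.854e-14 = 3.45306e-13 F/cm
Step 2: tox in cm = 3.41 nm * 1e-7 = 3.4100e-07 cm
Step 3: Cox = 3.45306e-13 / 3.4100e-07 = 1.01e-06 F/cm^2

1.01e-06


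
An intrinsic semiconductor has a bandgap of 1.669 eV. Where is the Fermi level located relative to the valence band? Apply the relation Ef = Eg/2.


Step 1: For an intrinsic semiconductor, the Fermi level sits at midgap.
Step 2: Ef = Eg / 2 = 1.669 / 2 = 0.8345 eV

0.8345


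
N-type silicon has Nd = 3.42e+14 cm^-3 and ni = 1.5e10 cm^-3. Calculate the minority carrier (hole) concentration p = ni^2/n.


Step 1: Since Nd >> ni, n ≈ Nd = 3.42e+14 cm^-3
Step 2: p = ni^2 / n = (1.5e10)^2 / 3.42e+14
Step 3: p = 2.25e20 / 3.42e+14 = 6.58e+05 cm^-3

6.58e+05


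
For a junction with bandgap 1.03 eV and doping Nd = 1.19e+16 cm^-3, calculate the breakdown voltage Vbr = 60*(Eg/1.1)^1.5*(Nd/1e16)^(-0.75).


Step 1: Eg/1.1 = 1.03/1.1 = 0.936364
Step 2: (Eg/1.1)^1.5 = 0.936364^1.5 = 0.906081
Step 3: (Nd/1e16)^(-0.75) = (1.19)^(-0.75) = 0.877687
Step 4: Vbr = 60 * 0.906081 * 0.877687 = 47.7 V

47.7


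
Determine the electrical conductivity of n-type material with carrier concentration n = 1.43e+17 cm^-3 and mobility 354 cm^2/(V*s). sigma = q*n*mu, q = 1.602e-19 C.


Step 1: sigma = q * n * mu
Step 2: sigma = 1.602e-19 * 1.43e+17 * 354
Step 3: sigma = 8.110e+00 S/cm

8.110e+00


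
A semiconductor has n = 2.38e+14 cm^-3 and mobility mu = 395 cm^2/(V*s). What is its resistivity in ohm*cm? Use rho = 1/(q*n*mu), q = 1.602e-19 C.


Step 1: sigma = q * n * mu = 1.602e-19 * 2.38e+14 * 395 = 1.50604e-02 S/cm
Step 2: rho = 1 / sigma = 1 / 1.50604e-02 = 66.4 ohm*cm

66.4


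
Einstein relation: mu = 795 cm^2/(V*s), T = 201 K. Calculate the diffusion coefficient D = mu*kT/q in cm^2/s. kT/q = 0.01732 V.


Step 1: D = mu * (kT/q)
Step 2: D = 795 * 0.01732
Step 3: D = 13.77 cm^2/s

13.77


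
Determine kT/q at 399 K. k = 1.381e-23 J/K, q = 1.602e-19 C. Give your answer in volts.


Step 1: kT = 1.381e-23 * 399 = 5.51019e-21 J
Step 2: Vt = kT/q = 5.51019e-21 / 1.602e-19
Step 3: Vt = 0.0344 V

0.0344


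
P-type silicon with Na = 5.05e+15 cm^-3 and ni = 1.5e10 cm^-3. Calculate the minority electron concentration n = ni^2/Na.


Step 1: Majority hole concentration p ≈ Na = 5.05e+15 cm^-3
Step 2: n = ni^2 / Na = (1.5e10)^2 / 5.05e+15
Step 3: n = 4.46e+04 cm^-3

4.46e+04


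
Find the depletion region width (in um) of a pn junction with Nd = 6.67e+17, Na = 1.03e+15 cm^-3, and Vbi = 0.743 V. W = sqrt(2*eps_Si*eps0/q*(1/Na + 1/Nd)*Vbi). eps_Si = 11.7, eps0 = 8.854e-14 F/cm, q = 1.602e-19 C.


Step 1: 1/Na + 1/Nd = 1/1.03e+15 + 1/6.67e+17 = 9.72373e-16
Step 2: 2*eps*eps0/q = 2*11.7*8.854e-14/1.602e-19 = 1.293281e+07
Step 3: W^2 = 1.293281e+07 * 9.72373e-16 * 0.743 = 9.34361e-09
Step 4: W = sqrt(9.34361e-09) = 9.666e-05 cm = 0.9666 um

0.9666


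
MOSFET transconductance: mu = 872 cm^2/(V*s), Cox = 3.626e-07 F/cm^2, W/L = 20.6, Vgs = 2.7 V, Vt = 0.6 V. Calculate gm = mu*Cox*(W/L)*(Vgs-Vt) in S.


Step 1: Vov = Vgs - Vt = 2.7 - 0.6 = 2.1 V
Step 2: gm = mu * Cox * (W/L) * Vov
Step 3: gm = 872 * 3.626e-07 * 20.6 * 2.1 = 1.37e-02 S

1.37e-02


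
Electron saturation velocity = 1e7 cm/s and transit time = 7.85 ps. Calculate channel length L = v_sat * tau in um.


Step 1: tau in seconds = 7.85 ps * 1e-12 = 7.8500e-12 s
Step 2: L = v_sat * tau = 1e7 * 7.8500e-12 = 7.8500e-05 cm
Step 3: L in um = 7.8500e-05 * 1e4 = 0.785 um

0.785


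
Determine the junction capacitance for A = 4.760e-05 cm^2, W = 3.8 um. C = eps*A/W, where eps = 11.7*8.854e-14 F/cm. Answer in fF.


Step 1: eps_Si = 11.7 * 8.854e-14 = 1.035918e-12 F/cm
Step 2: W in cm = 3.8 * 1e-4 = 3.80e-04 cm
Step 3: C = 1.035918e-12 * 4.760e-05 / 3.80e-04 = 1.297624e-13 F
Step 4: C = 129.76 fF

129.76


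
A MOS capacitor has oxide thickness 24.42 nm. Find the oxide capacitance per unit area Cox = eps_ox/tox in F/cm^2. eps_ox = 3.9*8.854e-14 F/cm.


Step 1: eps_ox = 3.9 * 8.854e-14 = 3.45306e-13 F/cm
Step 2: tox in cm = 24.42 nm * 1e-7 = 2.4420e-06 cm
Step 3: Cox = 3.45306e-13 / 2.4420e-06 = 1.41e-07 F/cm^2

1.41e-07


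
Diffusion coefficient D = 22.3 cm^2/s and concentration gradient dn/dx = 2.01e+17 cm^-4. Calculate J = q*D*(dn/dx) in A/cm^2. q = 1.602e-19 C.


Step 1: J = q * D * (dn/dx)
Step 2: J = 1.602e-19 * 22.3 * 2.01e+17
Step 3: J = 7.18e-01 A/cm^2

7.18e-01


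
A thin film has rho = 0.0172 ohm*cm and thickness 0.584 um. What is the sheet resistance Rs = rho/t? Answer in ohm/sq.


Step 1: Convert thickness to cm: t = 0.584 um = 5.8400e-05 cm
Step 2: Rs = rho / t = 0.0172 / 5.8400e-05
Step 3: Rs = 294.5 ohm/sq

294.5


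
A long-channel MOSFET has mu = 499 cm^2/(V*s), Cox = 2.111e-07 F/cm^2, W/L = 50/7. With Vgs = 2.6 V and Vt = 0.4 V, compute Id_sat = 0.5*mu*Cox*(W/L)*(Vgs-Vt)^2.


Step 1: Overdrive voltage Vov = Vgs - Vt = 2.6 - 0.4 = 2.2 V
Step 2: W/L = 50/7 = 7.14286
Step 3: Id = 0.5 * 499 * 2.111e-07 * 7.14286 * 2.2^2
Step 4: Id = 1.82e-03 A

1.82e-03


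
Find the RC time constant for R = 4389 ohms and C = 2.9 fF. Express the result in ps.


Step 1: tau = R * C
Step 2: tau = 4389 * 2.9 fF = 4389 * 2.9e-15 F
Step 3: tau = 1.27281e-11 s = 12.7281 ps

12.7281


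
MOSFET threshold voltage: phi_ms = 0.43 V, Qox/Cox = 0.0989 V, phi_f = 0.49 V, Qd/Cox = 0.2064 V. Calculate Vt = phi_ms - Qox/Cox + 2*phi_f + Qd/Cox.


Step 1: Vt = phi_ms - Qox/Cox + 2*phi_f + Qd/Cox
Step 2: Vt = 0.43 - 0.0989 + 2*0.49 + 0.2064
Step 3: Vt = 0.43 - 0.0989 + 0.98 + 0.2064
Step 4: Vt = 1.5175 V

1.5175


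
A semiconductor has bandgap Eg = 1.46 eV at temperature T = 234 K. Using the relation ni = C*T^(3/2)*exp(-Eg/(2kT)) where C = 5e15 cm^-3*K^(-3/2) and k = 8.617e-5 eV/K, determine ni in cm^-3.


Step 1: Compute kT = 8.617e-5 * 234 = 0.02016378 eV
Step 2: Exponent = -Eg/(2kT) = -1.46/(2*0.02016378) = -36.20353
Step 3: T^(3/2) = 234^1.5 = 3579.51
Step 4: ni = 5e15 * 3579.51 * exp(-36.20353) = 3.39e+03 cm^-3

3.39e+03


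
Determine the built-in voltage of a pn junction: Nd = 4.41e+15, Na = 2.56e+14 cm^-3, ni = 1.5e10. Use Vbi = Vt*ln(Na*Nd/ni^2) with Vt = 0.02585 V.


Step 1: Compute Na*Nd/ni^2 = 2.56e+14 * 4.41e+15 / (1.5e10)^2 = 5.0176e+09
Step 2: ln(5.0176e+09) = 22.3362
Step 3: Vbi = 0.02585 * 22.3362 = 0.577 V

0.577


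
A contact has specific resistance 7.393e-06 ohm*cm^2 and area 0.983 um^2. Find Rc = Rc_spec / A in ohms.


Step 1: Convert area to cm^2: 0.983 um^2 = 9.8300e-09 cm^2
Step 2: Rc = Rc_spec / A = 7.393e-06 / 9.8300e-09
Step 3: Rc = 7.52e+02 ohms

7.52e+02


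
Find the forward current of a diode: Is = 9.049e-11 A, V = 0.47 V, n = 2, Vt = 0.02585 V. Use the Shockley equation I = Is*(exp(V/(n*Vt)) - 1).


Step 1: V/(n*Vt) = 0.47/(2*0.02585) = 9.0909
Step 2: exp(9.0909) = 8.8742e+03
Step 3: I = 9.049e-11 * (8.8742e+03 - 1) = 8.03e-07 A

8.03e-07


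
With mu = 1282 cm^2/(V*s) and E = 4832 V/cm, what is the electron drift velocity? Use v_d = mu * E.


Step 1: v_d = mu * E
Step 2: v_d = 1282 * 4832 = 6194624
Step 3: v_d = 6.19e+06 cm/s

6.19e+06


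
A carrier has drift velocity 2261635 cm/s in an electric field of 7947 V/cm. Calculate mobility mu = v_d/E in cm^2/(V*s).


Step 1: mu = v_d / E
Step 2: mu = 2261635 / 7947
Step 3: mu = 284.59 cm^2/(V*s)

284.59


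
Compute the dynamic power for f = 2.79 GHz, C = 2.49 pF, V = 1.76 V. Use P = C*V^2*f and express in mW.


Step 1: V^2 = 1.76^2 = 3.0976 V^2
Step 2: P = C*V^2*f = 2.49e-12 F * 3.0976 * 2.79e9 Hz
Step 3: P = 2.151933696e-02 W
Step 4: P = 21.519 mW

21.519


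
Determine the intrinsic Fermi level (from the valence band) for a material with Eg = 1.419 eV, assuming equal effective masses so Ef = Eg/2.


Step 1: For an intrinsic semiconductor, the Fermi level sits at midgap.
Step 2: Ef = Eg / 2 = 1.419 / 2 = 0.7095 eV

0.7095


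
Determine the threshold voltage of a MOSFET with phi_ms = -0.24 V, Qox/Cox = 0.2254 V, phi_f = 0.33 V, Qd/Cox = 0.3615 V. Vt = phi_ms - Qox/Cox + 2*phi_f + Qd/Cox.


Step 1: Vt = phi_ms - Qox/Cox + 2*phi_f + Qd/Cox
Step 2: Vt = -0.24 - 0.2254 + 2*0.33 + 0.3615
Step 3: Vt = -0.24 - 0.2254 + 0.66 + 0.3615
Step 4: Vt = 0.5561 V

0.5561


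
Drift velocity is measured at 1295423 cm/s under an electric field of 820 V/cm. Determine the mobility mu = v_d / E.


Step 1: mu = v_d / E
Step 2: mu = 1295423 / 820
Step 3: mu = 1579.78 cm^2/(V*s)

1579.78


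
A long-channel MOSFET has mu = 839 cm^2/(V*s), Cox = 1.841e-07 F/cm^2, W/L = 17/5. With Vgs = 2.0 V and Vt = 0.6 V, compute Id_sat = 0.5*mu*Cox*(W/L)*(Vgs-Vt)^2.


Step 1: Overdrive voltage Vov = Vgs - Vt = 2.0 - 0.6 = 1.4 V
Step 2: W/L = 17/5 = 3.4
Step 3: Id = 0.5 * 839 * 1.841e-07 * 3.4 * 1.4^2
Step 4: Id = 5.15e-04 A

5.15e-04


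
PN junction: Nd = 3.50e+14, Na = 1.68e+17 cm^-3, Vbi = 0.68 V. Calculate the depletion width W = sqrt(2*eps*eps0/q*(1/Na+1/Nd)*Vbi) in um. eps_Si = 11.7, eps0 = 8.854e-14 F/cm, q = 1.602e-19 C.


Step 1: 1/Na + 1/Nd = 1/1.68e+17 + 1/3.50e+14 = 2.86310e-15
Step 2: 2*eps*eps0/q = 2*11.7*8.854e-14/1.602e-19 = 1.293281e+07
Step 3: W^2 = 1.293281e+07 * 2.86310e-15 * 0.68 = 2.51790e-08
Step 4: W = sqrt(2.51790e-08) = 1.587e-04 cm = 1.587 um

1.587


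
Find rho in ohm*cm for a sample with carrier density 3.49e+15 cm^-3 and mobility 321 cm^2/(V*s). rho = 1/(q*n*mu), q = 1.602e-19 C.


Step 1: sigma = q * n * mu = 1.602e-19 * 3.49e+15 * 321 = 1.79470e-01 S/cm
Step 2: rho = 1 / sigma = 1 / 1.79470e-01 = 5.572 ohm*cm

5.572


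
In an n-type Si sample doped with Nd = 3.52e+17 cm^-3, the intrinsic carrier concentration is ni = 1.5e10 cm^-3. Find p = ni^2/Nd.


Step 1: Since Nd >> ni, n ≈ Nd = 3.52e+17 cm^-3
Step 2: p = ni^2 / n = (1.5e10)^2 / 3.52e+17
Step 3: p = 2.25e20 / 3.52e+17 = 6.39e+02 cm^-3

6.39e+02


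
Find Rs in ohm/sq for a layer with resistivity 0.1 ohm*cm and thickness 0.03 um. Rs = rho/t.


Step 1: Convert thickness to cm: t = 0.03 um = 3.0000e-06 cm
Step 2: Rs = rho / t = 0.1 / 3.0000e-06
Step 3: Rs = 33333.3 ohm/sq

33333.3


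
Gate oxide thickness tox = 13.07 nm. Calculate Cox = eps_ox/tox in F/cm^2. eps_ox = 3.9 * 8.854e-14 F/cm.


Step 1: eps_ox = 3.9 * 8.854e-14 = 3.45306e-13 F/cm
Step 2: tox in cm = 13.07 nm * 1e-7 = 1.3070e-06 cm
Step 3: Cox = 3.45306e-13 / 1.3070e-06 = 2.64e-07 F/cm^2

2.64e-07


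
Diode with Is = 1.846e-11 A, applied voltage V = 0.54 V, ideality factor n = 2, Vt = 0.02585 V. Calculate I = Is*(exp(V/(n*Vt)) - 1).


Step 1: V/(n*Vt) = 0.54/(2*0.02585) = 10.4449
Step 2: exp(10.4449) = 3.4369e+04
Step 3: I = 1.846e-11 * (3.4369e+04 - 1) = 6.34e-07 A

6.34e-07


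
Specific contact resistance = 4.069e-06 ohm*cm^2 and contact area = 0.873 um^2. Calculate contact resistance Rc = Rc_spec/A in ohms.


Step 1: Convert area to cm^2: 0.873 um^2 = 8.7300e-09 cm^2
Step 2: Rc = Rc_spec / A = 4.069e-06 / 8.7300e-09
Step 3: Rc = 4.66e+02 ohms

4.66e+02


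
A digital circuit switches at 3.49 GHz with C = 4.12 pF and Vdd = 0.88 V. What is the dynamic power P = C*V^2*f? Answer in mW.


Step 1: V^2 = 0.88^2 = 0.7744 V^2
Step 2: P = C*V^2*f = 4.12e-12 F * 0.7744 * 3.49e9 Hz
Step 3: P = 1.113494272e-02 W
Step 4: P = 11.135 mW

11.135


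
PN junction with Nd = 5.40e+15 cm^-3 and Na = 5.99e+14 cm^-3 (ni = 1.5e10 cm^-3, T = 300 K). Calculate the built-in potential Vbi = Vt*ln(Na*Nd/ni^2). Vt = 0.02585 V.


Step 1: Compute Na*Nd/ni^2 = 5.99e+14 * 5.40e+15 / (1.5e10)^2 = 1.4376e+10
Step 2: ln(1.4376e+10) = 23.3888
Step 3: Vbi = 0.02585 * 23.3888 = 0.605 V

0.605


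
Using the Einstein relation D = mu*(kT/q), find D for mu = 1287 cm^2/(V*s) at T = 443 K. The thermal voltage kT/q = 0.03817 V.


Step 1: D = mu * (kT/q)
Step 2: D = 1287 * 0.03817
Step 3: D = 49.12 cm^2/s

49.12


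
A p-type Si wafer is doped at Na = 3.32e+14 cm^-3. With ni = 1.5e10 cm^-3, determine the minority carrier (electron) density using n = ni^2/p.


Step 1: Majority hole concentration p ≈ Na = 3.32e+14 cm^-3
Step 2: n = ni^2 / Na = (1.5e10)^2 / 3.32e+14
Step 3: n = 6.78e+05 cm^-3

6.78e+05


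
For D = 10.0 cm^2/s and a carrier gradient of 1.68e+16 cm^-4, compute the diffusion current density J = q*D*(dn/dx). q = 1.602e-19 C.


Step 1: J = q * D * (dn/dx)
Step 2: J = 1.602e-19 * 10.0 * 1.68e+16
Step 3: J = 2.69e-02 A/cm^2

2.69e-02


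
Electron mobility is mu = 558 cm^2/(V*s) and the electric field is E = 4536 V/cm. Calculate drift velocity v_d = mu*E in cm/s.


Step 1: v_d = mu * E
Step 2: v_d = 558 * 4536 = 2531088
Step 3: v_d = 2.53e+06 cm/s

2.53e+06


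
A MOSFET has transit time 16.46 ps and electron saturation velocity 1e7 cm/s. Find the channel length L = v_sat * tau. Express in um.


Step 1: tau in seconds = 16.46 ps * 1e-12 = 1.6460e-11 s
Step 2: L = v_sat * tau = 1e7 * 1.6460e-11 = 1.6460e-04 cm
Step 3: L in um = 1.6460e-04 * 1e4 = 1.646 um

1.646


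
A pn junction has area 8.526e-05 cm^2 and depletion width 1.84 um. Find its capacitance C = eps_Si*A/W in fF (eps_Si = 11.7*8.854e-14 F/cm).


Step 1: eps_Si = 11.7 * 8.854e-14 = 1.035918e-12 F/cm
Step 2: W in cm = 1.84 * 1e-4 = 1.84e-04 cm
Step 3: C = 1.035918e-12 * 8.526e-05 / 1.84e-04 = 4.800129e-13 F
Step 4: C = 480.01 fF

480.01


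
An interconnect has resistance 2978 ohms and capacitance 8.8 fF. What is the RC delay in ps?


Step 1: tau = R * C
Step 2: tau = 2978 * 8.8 fF = 2978 * 8.8e-15 F
Step 3: tau = 2.62064e-11 s = 26.2064 ps

26.2064


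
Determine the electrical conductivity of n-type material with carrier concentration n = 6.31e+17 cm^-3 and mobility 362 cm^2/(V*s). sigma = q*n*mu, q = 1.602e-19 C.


Step 1: sigma = q * n * mu
Step 2: sigma = 1.602e-19 * 6.31e+17 * 362
Step 3: sigma = 3.659e+01 S/cm

3.659e+01


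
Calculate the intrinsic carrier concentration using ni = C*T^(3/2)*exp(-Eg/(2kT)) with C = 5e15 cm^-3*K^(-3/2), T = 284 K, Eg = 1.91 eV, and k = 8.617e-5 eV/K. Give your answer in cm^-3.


Step 1: Compute kT = 8.617e-5 * 284 = 0.02447228 eV
Step 2: Exponent = -Eg/(2kT) = -1.91/(2*0.02447228) = -39.02374
Step 3: T^(3/2) = 284^1.5 = 4786.05
Step 4: ni = 5e15 * 4786.05 * exp(-39.02374) = 2.70e+02 cm^-3

2.70e+02


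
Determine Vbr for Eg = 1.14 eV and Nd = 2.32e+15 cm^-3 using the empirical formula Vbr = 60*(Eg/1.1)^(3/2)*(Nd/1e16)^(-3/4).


Step 1: Eg/1.1 = 1.14/1.1 = 1.036364
Step 2: (Eg/1.1)^1.5 = 1.036364^1.5 = 1.055039
Step 3: (Nd/1e16)^(-0.75) = (0.232)^(-0.75) = 2.991466
Step 4: Vbr = 60 * 1.055039 * 2.991466 = 189.4 V

189.4


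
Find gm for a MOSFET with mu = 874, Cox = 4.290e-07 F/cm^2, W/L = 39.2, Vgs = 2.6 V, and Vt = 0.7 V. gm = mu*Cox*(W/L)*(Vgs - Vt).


Step 1: Vov = Vgs - Vt = 2.6 - 0.7 = 1.9 V
Step 2: gm = mu * Cox * (W/L) * Vov
Step 3: gm = 874 * 4.290e-07 * 39.2 * 1.9 = 2.79e-02 S

2.79e-02


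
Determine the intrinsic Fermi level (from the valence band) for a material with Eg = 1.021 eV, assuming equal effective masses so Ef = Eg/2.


Step 1: For an intrinsic semiconductor, the Fermi level sits at midgap.
Step 2: Ef = Eg / 2 = 1.021 / 2 = 0.5105 eV

0.5105


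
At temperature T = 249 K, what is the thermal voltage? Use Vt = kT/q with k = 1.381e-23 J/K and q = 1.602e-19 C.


Step 1: kT = 1.381e-23 * 249 = 3.43869e-21 J
Step 2: Vt = kT/q = 3.43869e-21 / 1.602e-19
Step 3: Vt = 0.02146 V

0.02146


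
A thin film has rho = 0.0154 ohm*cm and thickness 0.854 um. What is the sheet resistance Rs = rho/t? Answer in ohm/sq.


Step 1: Convert thickness to cm: t = 0.854 um = 8.5400e-05 cm
Step 2: Rs = rho / t = 0.0154 / 8.5400e-05
Step 3: Rs = 180.3 ohm/sq

180.3


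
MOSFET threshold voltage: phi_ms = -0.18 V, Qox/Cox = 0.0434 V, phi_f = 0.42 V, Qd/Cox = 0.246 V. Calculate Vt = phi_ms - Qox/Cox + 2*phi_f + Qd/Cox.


Step 1: Vt = phi_ms - Qox/Cox + 2*phi_f + Qd/Cox
Step 2: Vt = -0.18 - 0.0434 + 2*0.42 + 0.246
Step 3: Vt = -0.18 - 0.0434 + 0.84 + 0.246
Step 4: Vt = 0.8626 V

0.8626


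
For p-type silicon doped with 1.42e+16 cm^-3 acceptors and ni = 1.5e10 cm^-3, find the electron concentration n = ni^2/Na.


Step 1: Majority hole concentration p ≈ Na = 1.42e+16 cm^-3
Step 2: n = ni^2 / Na = (1.5e10)^2 / 1.42e+16
Step 3: n = 1.58e+04 cm^-3

1.58e+04


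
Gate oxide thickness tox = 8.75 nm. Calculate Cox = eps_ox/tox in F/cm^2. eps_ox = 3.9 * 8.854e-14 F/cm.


Step 1: eps_ox = 3.9 * 8.854e-14 = 3.45306e-13 F/cm
Step 2: tox in cm = 8.75 nm * 1e-7 = 8.7500e-07 cm
Step 3: Cox = 3.45306e-13 / 8.7500e-07 = 3.95e-07 F/cm^2

3.95e-07


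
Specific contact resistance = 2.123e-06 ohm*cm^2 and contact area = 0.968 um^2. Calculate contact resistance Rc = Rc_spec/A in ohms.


Step 1: Convert area to cm^2: 0.968 um^2 = 9.6800e-09 cm^2
Step 2: Rc = Rc_spec / A = 2.123e-06 / 9.6800e-09
Step 3: Rc = 2.19e+02 ohms

2.19e+02


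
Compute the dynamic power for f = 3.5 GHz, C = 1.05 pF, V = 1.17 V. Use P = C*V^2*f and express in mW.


Step 1: V^2 = 1.17^2 = 1.3689 V^2
Step 2: P = C*V^2*f = 1.05e-12 F * 1.3689 * 3.5e9 Hz
Step 3: P = 5.0307075e-03 W
Step 4: P = 5.031 mW

5.031


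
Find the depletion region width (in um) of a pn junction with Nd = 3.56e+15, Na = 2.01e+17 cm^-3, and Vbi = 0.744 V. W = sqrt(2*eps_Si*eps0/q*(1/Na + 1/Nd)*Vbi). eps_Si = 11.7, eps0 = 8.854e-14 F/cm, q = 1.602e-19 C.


Step 1: 1/Na + 1/Nd = 1/2.01e+17 + 1/3.56e+15 = 2.85874e-16
Step 2: 2*eps*eps0/q = 2*11.7*8.854e-14/1.602e-19 = 1.293281e+07
Step 3: W^2 = 1.293281e+07 * 2.85874e-16 * 0.744 = 2.75068e-09
Step 4: W = sqrt(2.75068e-09) = 5.245e-05 cm = 0.5245 um

0.5245


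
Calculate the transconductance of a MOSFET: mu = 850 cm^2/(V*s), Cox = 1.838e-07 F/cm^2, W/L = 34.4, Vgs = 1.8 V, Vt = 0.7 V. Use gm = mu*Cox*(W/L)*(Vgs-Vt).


Step 1: Vov = Vgs - Vt = 1.8 - 0.7 = 1.1 V
Step 2: gm = mu * Cox * (W/L) * Vov
Step 3: gm = 850 * 1.838e-07 * 34.4 * 1.1 = 5.91e-03 S

5.91e-03


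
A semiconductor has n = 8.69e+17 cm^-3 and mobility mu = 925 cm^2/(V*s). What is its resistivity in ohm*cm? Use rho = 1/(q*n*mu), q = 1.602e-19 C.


Step 1: sigma = q * n * mu = 1.602e-19 * 8.69e+17 * 925 = 1.28773e+02 S/cm
Step 2: rho = 1 / sigma = 1 / 1.28773e+02 = 0.007766 ohm*cm

0.007766


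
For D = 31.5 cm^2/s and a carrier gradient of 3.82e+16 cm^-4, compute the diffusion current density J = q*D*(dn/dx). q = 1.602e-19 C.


Step 1: J = q * D * (dn/dx)
Step 2: J = 1.602e-19 * 31.5 * 3.82e+16
Step 3: J = 1.93e-01 A/cm^2

1.93e-01


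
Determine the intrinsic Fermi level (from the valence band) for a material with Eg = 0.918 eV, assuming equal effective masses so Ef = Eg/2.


Step 1: For an intrinsic semiconductor, the Fermi level sits at midgap.
Step 2: Ef = Eg / 2 = 0.918 / 2 = 0.459 eV

0.459


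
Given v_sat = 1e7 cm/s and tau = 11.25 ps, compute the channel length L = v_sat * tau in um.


Step 1: tau in seconds = 11.25 ps * 1e-12 = 1.1250e-11 s
Step 2: L = v_sat * tau = 1e7 * 1.1250e-11 = 1.1250e-04 cm
Step 3: L in um = 1.1250e-04 * 1e4 = 1.125 um

1.125


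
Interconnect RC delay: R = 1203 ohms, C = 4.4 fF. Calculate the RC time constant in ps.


Step 1: tau = R * C
Step 2: tau = 1203 * 4.4 fF = 1203 * 4.4e-15 F
Step 3: tau = 5.2932e-12 s = 5.2932 ps

5.2932


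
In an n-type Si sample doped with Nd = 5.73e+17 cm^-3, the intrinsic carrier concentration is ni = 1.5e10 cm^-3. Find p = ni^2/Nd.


Step 1: Since Nd >> ni, n ≈ Nd = 5.73e+17 cm^-3
Step 2: p = ni^2 / n = (1.5e10)^2 / 5.73e+17
Step 3: p = 2.25e20 / 5.73e+17 = 3.93e+02 cm^-3

3.93e+02


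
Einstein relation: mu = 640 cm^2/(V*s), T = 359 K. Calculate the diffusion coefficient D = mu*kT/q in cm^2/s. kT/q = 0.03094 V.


Step 1: D = mu * (kT/q)
Step 2: D = 640 * 0.03094
Step 3: D = 19.8 cm^2/s

19.8


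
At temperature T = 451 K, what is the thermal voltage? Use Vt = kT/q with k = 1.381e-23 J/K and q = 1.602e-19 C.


Step 1: kT = 1.381e-23 * 451 = 6.22831e-21 J
Step 2: Vt = kT/q = 6.22831e-21 / 1.602e-19
Step 3: Vt = 0.03888 V

0.03888


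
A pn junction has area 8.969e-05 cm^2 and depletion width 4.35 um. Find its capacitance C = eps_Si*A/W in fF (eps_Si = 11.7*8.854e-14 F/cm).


Step 1: eps_Si = 11.7 * 8.854e-14 = 1.035918e-12 F/cm
Step 2: W in cm = 4.35 * 1e-4 = 4.35e-04 cm
Step 3: C = 1.035918e-12 * 8.969e-05 / 4.35e-04 = 2.135896e-13 F
Step 4: C = 213.59 fF

213.59


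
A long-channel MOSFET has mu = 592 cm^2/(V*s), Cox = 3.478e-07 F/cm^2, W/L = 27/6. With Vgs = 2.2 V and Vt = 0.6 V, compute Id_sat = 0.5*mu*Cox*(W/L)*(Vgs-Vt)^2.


Step 1: Overdrive voltage Vov = Vgs - Vt = 2.2 - 0.6 = 1.6 V
Step 2: W/L = 27/6 = 4.5
Step 3: Id = 0.5 * 592 * 3.478e-07 * 4.5 * 1.6^2
Step 4: Id = 1.19e-03 A

1.19e-03


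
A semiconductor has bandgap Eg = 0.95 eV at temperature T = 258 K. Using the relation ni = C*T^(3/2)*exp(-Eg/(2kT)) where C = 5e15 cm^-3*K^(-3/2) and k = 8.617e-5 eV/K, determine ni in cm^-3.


Step 1: Compute kT = 8.617e-5 * 258 = 0.02223186 eV
Step 2: Exponent = -Eg/(2kT) = -0.95/(2*0.02223186) = -21.36573
Step 3: T^(3/2) = 258^1.5 = 4144.09
Step 4: ni = 5e15 * 4144.09 * exp(-21.36573) = 1.09e+10 cm^-3

1.09e+10


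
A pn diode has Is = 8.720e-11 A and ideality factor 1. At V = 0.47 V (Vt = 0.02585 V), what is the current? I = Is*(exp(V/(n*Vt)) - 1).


Step 1: V/(n*Vt) = 0.47/(1*0.02585) = 18.1818
Step 2: exp(18.1818) = 7.8751e+07
Step 3: I = 8.720e-11 * (7.8751e+07 - 1) = 6.87e-03 A

6.87e-03


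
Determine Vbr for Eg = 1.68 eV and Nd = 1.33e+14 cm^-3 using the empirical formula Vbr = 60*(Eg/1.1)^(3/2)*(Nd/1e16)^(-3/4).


Step 1: Eg/1.1 = 1.68/1.1 = 1.527273
Step 2: (Eg/1.1)^1.5 = 1.527273^1.5 = 1.887448
Step 3: (Nd/1e16)^(-0.75) = (0.0133)^(-0.75) = 25.533554
Step 4: Vbr = 60 * 1.887448 * 25.533554 = 2891.6 V

2891.6


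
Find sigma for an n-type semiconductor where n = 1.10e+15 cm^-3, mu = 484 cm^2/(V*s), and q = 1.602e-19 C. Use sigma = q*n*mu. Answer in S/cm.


Step 1: sigma = q * n * mu
Step 2: sigma = 1.602e-19 * 1.10e+15 * 484
Step 3: sigma = 8.529e-02 S/cm

8.529e-02


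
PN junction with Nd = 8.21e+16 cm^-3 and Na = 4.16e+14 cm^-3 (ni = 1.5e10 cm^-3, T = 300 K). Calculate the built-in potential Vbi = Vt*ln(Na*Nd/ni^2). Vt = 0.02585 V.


Step 1: Compute Na*Nd/ni^2 = 4.16e+14 * 8.21e+16 / (1.5e10)^2 = 1.5179e+11
Step 2: ln(1.5179e+11) = 25.7458
Step 3: Vbi = 0.02585 * 25.7458 = 0.666 V

0.666


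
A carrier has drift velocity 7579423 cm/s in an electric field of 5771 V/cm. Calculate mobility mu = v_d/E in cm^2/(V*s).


Step 1: mu = v_d / E
Step 2: mu = 7579423 / 5771
Step 3: mu = 1313.36 cm^2/(V*s)

1313.36


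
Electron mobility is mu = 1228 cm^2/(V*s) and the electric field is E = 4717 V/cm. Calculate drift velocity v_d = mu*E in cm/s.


Step 1: v_d = mu * E
Step 2: v_d = 1228 * 4717 = 5792476
Step 3: v_d = 5.79e+06 cm/s

5.79e+06


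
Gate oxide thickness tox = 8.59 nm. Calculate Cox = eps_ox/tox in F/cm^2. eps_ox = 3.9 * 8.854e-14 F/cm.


Step 1: eps_ox = 3.9 * 8.854e-14 = 3.45306e-13 F/cm
Step 2: tox in cm = 8.59 nm * 1e-7 = 8.5900e-07 cm
Step 3: Cox = 3.45306e-13 / 8.5900e-07 = 4.02e-07 F/cm^2

4.02e-07


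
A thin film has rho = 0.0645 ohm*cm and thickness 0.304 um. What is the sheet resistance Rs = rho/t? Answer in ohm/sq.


Step 1: Convert thickness to cm: t = 0.304 um = 3.0400e-05 cm
Step 2: Rs = rho / t = 0.0645 / 3.0400e-05
Step 3: Rs = 2121.7 ohm/sq

2121.7


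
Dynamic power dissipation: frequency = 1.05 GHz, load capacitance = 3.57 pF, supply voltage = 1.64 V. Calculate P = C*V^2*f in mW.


Step 1: V^2 = 1.64^2 = 2.6896 V^2
Step 2: P = C*V^2*f = 3.57e-12 F * 2.6896 * 1.05e9 Hz
Step 3: P = 1.00819656e-02 W
Step 4: P = 10.082 mW

10.082


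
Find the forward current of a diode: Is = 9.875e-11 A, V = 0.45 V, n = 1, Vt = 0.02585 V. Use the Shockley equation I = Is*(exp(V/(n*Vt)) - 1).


Step 1: V/(n*Vt) = 0.45/(1*0.02585) = 17.4081
Step 2: exp(17.4081) = 3.6328e+07
Step 3: I = 9.875e-11 * (3.6328e+07 - 1) = 3.59e-03 A

3.59e-03


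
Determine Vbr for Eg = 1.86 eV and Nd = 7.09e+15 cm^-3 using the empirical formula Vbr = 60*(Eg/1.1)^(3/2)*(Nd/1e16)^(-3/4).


Step 1: Eg/1.1 = 1.86/1.1 = 1.690909
Step 2: (Eg/1.1)^1.5 = 1.690909^1.5 = 2.198773
Step 3: (Nd/1e16)^(-0.75) = (0.709)^(-0.75) = 1.294242
Step 4: Vbr = 60 * 2.198773 * 1.294242 = 170.7 V

170.7


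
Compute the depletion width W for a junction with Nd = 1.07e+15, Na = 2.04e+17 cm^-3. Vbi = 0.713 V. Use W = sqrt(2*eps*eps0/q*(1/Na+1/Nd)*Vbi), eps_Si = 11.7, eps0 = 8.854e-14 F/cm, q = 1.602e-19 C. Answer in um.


Step 1: 1/Na + 1/Nd = 1/2.04e+17 + 1/1.07e+15 = 9.39481e-16
Step 2: 2*eps*eps0/q = 2*11.7*8.854e-14/1.602e-19 = 1.293281e+07
Step 3: W^2 = 1.293281e+07 * 9.39481e-16 * 0.713 = 8.66304e-09
Step 4: W = sqrt(8.66304e-09) = 9.308e-05 cm = 0.9308 um

0.9308


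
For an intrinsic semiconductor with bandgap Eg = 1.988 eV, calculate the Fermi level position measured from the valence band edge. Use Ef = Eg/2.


Step 1: For an intrinsic semiconductor, the Fermi level sits at midgap.
Step 2: Ef = Eg / 2 = 1.988 / 2 = 0.994 eV

0.994


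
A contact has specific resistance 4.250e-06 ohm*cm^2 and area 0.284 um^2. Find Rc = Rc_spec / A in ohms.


Step 1: Convert area to cm^2: 0.284 um^2 = 2.8400e-09 cm^2
Step 2: Rc = Rc_spec / A = 4.250e-06 / 2.8400e-09
Step 3: Rc = 1.50e+03 ohms

1.50e+03


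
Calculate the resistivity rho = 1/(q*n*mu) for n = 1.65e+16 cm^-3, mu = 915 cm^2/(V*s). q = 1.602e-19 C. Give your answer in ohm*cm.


Step 1: sigma = q * n * mu = 1.602e-19 * 1.65e+16 * 915 = 2.41862e+00 S/cm
Step 2: rho = 1 / sigma = 1 / 2.41862e+00 = 0.4135 ohm*cm

0.4135


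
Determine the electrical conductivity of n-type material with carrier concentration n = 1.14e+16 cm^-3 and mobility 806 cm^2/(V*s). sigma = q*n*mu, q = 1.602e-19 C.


Step 1: sigma = q * n * mu
Step 2: sigma = 1.602e-19 * 1.14e+16 * 806
Step 3: sigma = 1.472e+00 S/cm

1.472e+00


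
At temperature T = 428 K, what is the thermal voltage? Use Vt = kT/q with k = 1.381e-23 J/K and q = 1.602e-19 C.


Step 1: kT = 1.381e-23 * 428 = 5.91068e-21 J
Step 2: Vt = kT/q = 5.91068e-21 / 1.602e-19
Step 3: Vt = 0.0369 V

0.0369


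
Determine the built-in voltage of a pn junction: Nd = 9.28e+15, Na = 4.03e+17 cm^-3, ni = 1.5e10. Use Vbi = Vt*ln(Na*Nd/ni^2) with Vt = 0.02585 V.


Step 1: Compute Na*Nd/ni^2 = 4.03e+17 * 9.28e+15 / (1.5e10)^2 = 1.6622e+13
Step 2: ln(1.6622e+13) = 30.4417
Step 3: Vbi = 0.02585 * 30.4417 = 0.787 V

0.787


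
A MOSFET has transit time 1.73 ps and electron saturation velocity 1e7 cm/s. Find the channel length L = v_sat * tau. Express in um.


Step 1: tau in seconds = 1.73 ps * 1e-12 = 1.7300e-12 s
Step 2: L = v_sat * tau = 1e7 * 1.7300e-12 = 1.7300e-05 cm
Step 3: L in um = 1.7300e-05 * 1e4 = 0.173 um

0.173


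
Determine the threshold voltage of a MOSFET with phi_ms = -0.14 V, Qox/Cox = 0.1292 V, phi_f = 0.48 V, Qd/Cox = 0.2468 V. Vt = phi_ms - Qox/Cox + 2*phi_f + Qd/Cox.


Step 1: Vt = phi_ms - Qox/Cox + 2*phi_f + Qd/Cox
Step 2: Vt = -0.14 - 0.1292 + 2*0.48 + 0.2468
Step 3: Vt = -0.14 - 0.1292 + 0.96 + 0.2468
Step 4: Vt = 0.9376 V

0.9376


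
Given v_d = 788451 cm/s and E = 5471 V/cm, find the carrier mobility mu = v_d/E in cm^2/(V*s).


Step 1: mu = v_d / E
Step 2: mu = 788451 / 5471
Step 3: mu = 144.11 cm^2/(V*s)

144.11


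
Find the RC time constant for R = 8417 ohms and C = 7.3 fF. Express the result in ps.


Step 1: tau = R * C
Step 2: tau = 8417 * 7.3 fF = 8417 * 7.3e-15 F
Step 3: tau = 6.14441e-11 s = 61.4441 ps

61.4441


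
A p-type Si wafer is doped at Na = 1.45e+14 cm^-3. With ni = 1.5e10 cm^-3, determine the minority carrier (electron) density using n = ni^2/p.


Step 1: Majority hole concentration p ≈ Na = 1.45e+14 cm^-3
Step 2: n = ni^2 / Na = (1.5e10)^2 / 1.45e+14
Step 3: n = 1.55e+06 cm^-3

1.55e+06


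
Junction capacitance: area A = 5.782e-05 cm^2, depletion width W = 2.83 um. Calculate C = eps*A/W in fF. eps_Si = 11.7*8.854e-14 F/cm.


Step 1: eps_Si = 11.7 * 8.854e-14 = 1.035918e-12 F/cm
Step 2: W in cm = 2.83 * 1e-4 = 2.83e-04 cm
Step 3: C = 1.035918e-12 * 5.782e-05 / 2.83e-04 = 2.116494e-13 F
Step 4: C = 211.65 fF

211.65


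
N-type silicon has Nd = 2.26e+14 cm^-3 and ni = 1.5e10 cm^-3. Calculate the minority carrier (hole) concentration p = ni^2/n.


Step 1: Since Nd >> ni, n ≈ Nd = 2.26e+14 cm^-3
Step 2: p = ni^2 / n = (1.5e10)^2 / 2.26e+14
Step 3: p = 2.25e20 / 2.26e+14 = 9.96e+05 cm^-3

9.96e+05


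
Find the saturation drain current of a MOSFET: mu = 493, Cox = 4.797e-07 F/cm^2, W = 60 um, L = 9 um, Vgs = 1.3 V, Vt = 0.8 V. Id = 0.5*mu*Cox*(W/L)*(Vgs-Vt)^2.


Step 1: Overdrive voltage Vov = Vgs - Vt = 1.3 - 0.8 = 0.5 V
Step 2: W/L = 60/9 = 6.66667
Step 3: Id = 0.5 * 493 * 4.797e-07 * 6.66667 * 0.5^2
Step 4: Id = 1.97e-04 A

1.97e-04


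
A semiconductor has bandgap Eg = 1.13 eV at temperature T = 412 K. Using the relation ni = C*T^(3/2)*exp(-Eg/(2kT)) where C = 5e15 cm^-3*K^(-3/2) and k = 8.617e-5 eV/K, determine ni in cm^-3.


Step 1: Compute kT = 8.617e-5 * 412 = 0.03550204 eV
Step 2: Exponent = -Eg/(2kT) = -1.13/(2*0.03550204) = -15.91458
Step 3: T^(3/2) = 412^1.5 = 8362.69
Step 4: ni = 5e15 * 8362.69 * exp(-15.91458) = 5.13e+12 cm^-3

5.13e+12


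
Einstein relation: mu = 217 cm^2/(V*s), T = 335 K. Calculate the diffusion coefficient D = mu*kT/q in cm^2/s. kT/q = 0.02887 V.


Step 1: D = mu * (kT/q)
Step 2: D = 217 * 0.02887
Step 3: D = 6.26 cm^2/s

6.26


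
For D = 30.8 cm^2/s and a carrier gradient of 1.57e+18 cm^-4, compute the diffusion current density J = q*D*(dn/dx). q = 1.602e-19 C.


Step 1: J = q * D * (dn/dx)
Step 2: J = 1.602e-19 * 30.8 * 1.57e+18
Step 3: J = 7.75e+00 A/cm^2

7.75e+00


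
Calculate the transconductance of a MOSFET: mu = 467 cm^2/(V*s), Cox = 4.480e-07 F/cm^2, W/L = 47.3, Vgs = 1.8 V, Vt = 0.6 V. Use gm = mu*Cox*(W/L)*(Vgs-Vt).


Step 1: Vov = Vgs - Vt = 1.8 - 0.6 = 1.2 V
Step 2: gm = mu * Cox * (W/L) * Vov
Step 3: gm = 467 * 4.480e-07 * 47.3 * 1.2 = 1.19e-02 S

1.19e-02


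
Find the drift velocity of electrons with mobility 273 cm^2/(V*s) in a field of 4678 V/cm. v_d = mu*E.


Step 1: v_d = mu * E
Step 2: v_d = 273 * 4678 = 1277094
Step 3: v_d = 1.28e+06 cm/s

1.28e+06


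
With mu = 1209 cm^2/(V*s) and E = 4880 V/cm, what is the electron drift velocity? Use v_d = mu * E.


Step 1: v_d = mu * E
Step 2: v_d = 1209 * 4880 = 5899920
Step 3: v_d = 5.90e+06 cm/s

5.90e+06


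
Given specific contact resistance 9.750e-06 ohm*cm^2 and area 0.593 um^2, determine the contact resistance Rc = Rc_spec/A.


Step 1: Convert area to cm^2: 0.593 um^2 = 5.9300e-09 cm^2
Step 2: Rc = Rc_spec / A = 9.750e-06 / 5.9300e-09
Step 3: Rc = 1.64e+03 ohms

1.64e+03


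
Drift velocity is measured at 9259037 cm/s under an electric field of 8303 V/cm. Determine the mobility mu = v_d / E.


Step 1: mu = v_d / E
Step 2: mu = 9259037 / 8303
Step 3: mu = 1115.14 cm^2/(V*s)

1115.14


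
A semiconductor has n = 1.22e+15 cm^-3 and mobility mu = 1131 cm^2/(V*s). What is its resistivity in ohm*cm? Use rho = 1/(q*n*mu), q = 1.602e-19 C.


Step 1: sigma = q * n * mu = 1.602e-19 * 1.22e+15 * 1131 = 2.21047e-01 S/cm
Step 2: rho = 1 / sigma = 1 / 2.21047e-01 = 4.524 ohm*cm

4.524


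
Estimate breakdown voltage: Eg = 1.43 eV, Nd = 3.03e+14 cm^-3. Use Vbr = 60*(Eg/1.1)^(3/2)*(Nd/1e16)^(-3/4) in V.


Step 1: Eg/1.1 = 1.43/1.1 = 1.300000
Step 2: (Eg/1.1)^1.5 = 1.300000^1.5 = 1.482228
Step 3: (Nd/1e16)^(-0.75) = (0.0303)^(-0.75) = 13.769496
Step 4: Vbr = 60 * 1.482228 * 13.769496 = 1224.6 V

1224.6


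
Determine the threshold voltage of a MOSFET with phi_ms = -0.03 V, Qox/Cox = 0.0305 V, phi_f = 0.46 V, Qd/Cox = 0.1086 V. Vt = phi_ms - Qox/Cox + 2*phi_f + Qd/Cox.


Step 1: Vt = phi_ms - Qox/Cox + 2*phi_f + Qd/Cox
Step 2: Vt = -0.03 - 0.0305 + 2*0.46 + 0.1086
Step 3: Vt = -0.03 - 0.0305 + 0.92 + 0.1086
Step 4: Vt = 0.9681 V

0.9681


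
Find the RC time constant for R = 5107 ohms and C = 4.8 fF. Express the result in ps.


Step 1: tau = R * C
Step 2: tau = 5107 * 4.8 fF = 5107 * 4.8e-15 F
Step 3: tau = 2.45136e-11 s = 24.5136 ps

24.5136


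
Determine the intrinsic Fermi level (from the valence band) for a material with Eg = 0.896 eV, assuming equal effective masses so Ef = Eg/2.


Step 1: For an intrinsic semiconductor, the Fermi level sits at midgap.
Step 2: Ef = Eg / 2 = 0.896 / 2 = 0.448 eV

0.448


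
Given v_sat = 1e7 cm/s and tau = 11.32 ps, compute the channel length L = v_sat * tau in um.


Step 1: tau in seconds = 11.32 ps * 1e-12 = 1.1320e-11 s
Step 2: L = v_sat * tau = 1e7 * 1.1320e-11 = 1.1320e-04 cm
Step 3: L in um = 1.1320e-04 * 1e4 = 1.132 um

1.132


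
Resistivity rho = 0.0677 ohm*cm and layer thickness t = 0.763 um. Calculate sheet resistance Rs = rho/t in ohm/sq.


Step 1: Convert thickness to cm: t = 0.763 um = 7.6300e-05 cm
Step 2: Rs = rho / t = 0.0677 / 7.6300e-05
Step 3: Rs = 887.3 ohm/sq

887.3


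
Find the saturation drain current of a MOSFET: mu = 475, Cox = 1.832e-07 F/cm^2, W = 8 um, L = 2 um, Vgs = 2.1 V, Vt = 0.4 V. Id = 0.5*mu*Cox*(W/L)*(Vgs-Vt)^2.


Step 1: Overdrive voltage Vov = Vgs - Vt = 2.1 - 0.4 = 1.7 V
Step 2: W/L = 8/2 = 4
Step 3: Id = 0.5 * 475 * 1.832e-07 * 4 * 1.7^2
Step 4: Id = 5.03e-04 A

5.03e-04
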